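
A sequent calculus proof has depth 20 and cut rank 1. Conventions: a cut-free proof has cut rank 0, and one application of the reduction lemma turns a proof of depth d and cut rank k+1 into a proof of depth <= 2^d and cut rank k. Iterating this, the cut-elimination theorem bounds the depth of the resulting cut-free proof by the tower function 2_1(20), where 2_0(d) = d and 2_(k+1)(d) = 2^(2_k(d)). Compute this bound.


Each rank reduction sends depth d to at most 2^d; cut rank r needs r reductions.
2_0(20) = 20
2_1(20) = 2^20 = 1048576
Cut-free depth bound = 1048576

1048576


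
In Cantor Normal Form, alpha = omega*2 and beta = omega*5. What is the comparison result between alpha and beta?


Compare term by term from highest exponent:
alpha = omega*2
beta = omega*5
Term 1: alpha has omega^1*2, beta has omega^1*5
Result: alpha < beta

alpha < beta


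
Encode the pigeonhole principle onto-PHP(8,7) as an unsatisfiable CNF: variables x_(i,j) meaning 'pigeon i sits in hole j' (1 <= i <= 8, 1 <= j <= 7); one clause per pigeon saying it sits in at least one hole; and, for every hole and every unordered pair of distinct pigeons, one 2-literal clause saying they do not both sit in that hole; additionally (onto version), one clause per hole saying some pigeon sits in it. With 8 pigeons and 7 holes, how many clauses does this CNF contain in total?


onto-PHP(8,7): 8 pigeons, 7 holes, 8*7 = 56 variables.
- pigeon clauses: one per pigeon -> 8 clauses
- hole clauses: 7 holes * C(8,2) = 7 * 28 -> 196 clauses
- onto clauses: one per hole -> 7 clauses
Total clauses = 8 + 196 + 7 = 211

211


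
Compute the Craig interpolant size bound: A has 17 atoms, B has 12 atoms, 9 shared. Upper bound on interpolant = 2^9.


Shared atoms = 9
Craig interpolant size bound = 2^9
= 512

512


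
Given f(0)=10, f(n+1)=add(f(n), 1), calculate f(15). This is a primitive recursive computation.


f(0) = 10
f(1) = add(f(0), 1) = add(10, 1) = 11
f(2) = add(f(1), 1) = add(11, 1) = 12
f(3) = add(f(2), 1) = add(12, 1) = 13
f(4) = add(f(3), 1) = add(13, 1) = 14
f(5) = add(f(4), 1) = add(14, 1) = 15
f(6) = add(f(5), 1) = add(15, 1) = 16
f(7) = add(f(6), 1) = add(16, 1) = 17
f(8) = add(f(7), 1) = add(17, 1) = 18
f(9) = add(f(8), 1) = add(18, 1) = 19
f(10) = add(f(9), 1) = add(19, 1) = 20
f(11) = add(f(10), 1) = add(20, 1) = 21
f(12) = add(f(11), 1) = add(21, 1) = 22
f(13) = add(f(12), 1) = add(22, 1) = 23
f(14) = add(f(13), 1) = add(23, 1) = 24
f(15) = add(f(14), 1) = add(24, 1) = 25


25


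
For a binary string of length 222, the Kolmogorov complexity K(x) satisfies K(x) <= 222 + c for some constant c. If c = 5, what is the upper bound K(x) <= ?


K(x) <= |x| + c = 222 + 5 = 227

227


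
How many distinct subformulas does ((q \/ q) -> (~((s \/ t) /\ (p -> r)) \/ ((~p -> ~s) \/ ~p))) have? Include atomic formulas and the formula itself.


Formula: ((q \/ q) -> (~((s \/ t) /\ (p -> r)) \/ ((~p -> ~s) \/ ~p)))
Subformulas found:
  1. r
  2. q
  3. s
  4. t
  5. p
  6. ~p
  7. ~s
  8. (s \/ t)
  9. (q \/ q)
  10. (p -> r)
  11. (~p -> ~s)
  12. ((~p -> ~s) \/ ~p)
  13. ((s \/ t) /\ (p -> r))
  14. ~((s \/ t) /\ (p -> r))
  15. (~((s \/ t) /\ (p -> r)) \/ ((~p -> ~s) \/ ~p))
  16. ((q \/ q) -> (~((s \/ t) /\ (p -> r)) \/ ((~p -> ~s) \/ ~p)))
Total distinct subformulas = 16

16


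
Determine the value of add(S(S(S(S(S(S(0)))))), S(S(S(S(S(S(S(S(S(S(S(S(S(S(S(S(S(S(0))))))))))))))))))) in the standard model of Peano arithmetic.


add(S^6(0), S^18(0)):
S^6(0) = 6
S^18(0) = 18
6 + 18 = 24

24


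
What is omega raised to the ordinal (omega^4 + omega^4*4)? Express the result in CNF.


omega^(omega^4 + omega^4*4):
Both terms of the exponent have the same exponent 4, so they merge: omega^4 + omega^4*4 = omega^4*(1+4) = omega^4*5.
omega raised to a CNF ordinal is a single CNF term: Result = omega^(omega^4*5)

omega^(omega^4*5)


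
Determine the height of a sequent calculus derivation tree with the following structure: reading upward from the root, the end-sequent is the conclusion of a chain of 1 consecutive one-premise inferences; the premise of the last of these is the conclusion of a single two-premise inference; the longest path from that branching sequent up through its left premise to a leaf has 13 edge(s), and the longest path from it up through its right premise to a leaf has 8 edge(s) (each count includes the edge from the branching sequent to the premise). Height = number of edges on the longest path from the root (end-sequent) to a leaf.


Longest path through the left premise: 13 edges (measured from the branching sequent)
Longest path through the right premise: 8 edges
Height of the subtree rooted at the branching sequent: max(13, 8) = 13
The branching sequent sits 1 edges above the root (the chain of one-premise inferences), so height = 13 + 1 = 14

14


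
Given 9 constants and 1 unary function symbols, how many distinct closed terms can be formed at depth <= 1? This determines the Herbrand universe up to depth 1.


Herbrand terms by depth:
Depth 0: 9 constants
Depth 1: 9 new terms (running total: 18)
Total distinct ground terms = 18

18


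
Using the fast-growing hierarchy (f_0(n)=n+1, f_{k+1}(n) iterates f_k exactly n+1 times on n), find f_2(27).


f_2(27) = f_1^28(27)
f_1(m) = 2m + 1.
Iterating: f_1^k(n) = 2^k*(n+1) - 1.
f_2(27) = 2^28*(27+1) - 1 = 268435456*28 - 1 = 7516192767

7516192767


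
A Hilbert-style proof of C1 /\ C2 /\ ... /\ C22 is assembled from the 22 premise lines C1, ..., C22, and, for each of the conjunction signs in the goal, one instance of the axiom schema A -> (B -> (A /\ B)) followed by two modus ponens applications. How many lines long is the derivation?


Conjoining 22 premises:
- 22 premise lines
- the goal has 21 conjunction signs; each costs 1 axiom instance + 2 MP = 3 lines: 3 * 21 = 63
Total = 22 + 63 = 85 lines.

85


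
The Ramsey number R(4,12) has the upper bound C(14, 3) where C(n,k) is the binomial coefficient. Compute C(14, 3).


R(4,12) <= C(4+12-2, 4-1) = C(14, 3)
C(14, 3) = 14! / (3! * 11!)
= 364

364


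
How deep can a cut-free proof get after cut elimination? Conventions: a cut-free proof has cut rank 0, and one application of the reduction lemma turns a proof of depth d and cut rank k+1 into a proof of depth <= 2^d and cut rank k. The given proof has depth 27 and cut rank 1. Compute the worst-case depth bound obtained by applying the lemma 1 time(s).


Each rank reduction sends depth d to at most 2^d; cut rank r needs r reductions.
2_0(27) = 27
2_1(27) = 2^27 = 134217728
Cut-free depth bound = 134217728

134217728


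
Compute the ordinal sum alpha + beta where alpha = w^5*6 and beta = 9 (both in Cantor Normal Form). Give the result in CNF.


Ordinal addition w^5*6 + 9:
Leading exponent of alpha (5) > leading exponent of beta (0).
Since alpha's term has higher exponent than beta's leading term,
the sum is simply alpha followed by beta.
Result = w^5*6 + 9

w^5*6 + 9


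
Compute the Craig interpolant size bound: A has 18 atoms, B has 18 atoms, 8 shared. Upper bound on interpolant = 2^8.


Shared atoms = 8
Craig interpolant size bound = 2^8
= 256

256


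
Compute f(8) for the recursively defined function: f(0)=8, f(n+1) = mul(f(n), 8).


f(0) = 8
f(1) = mul(f(0), 8) = mul(8, 8) = 64
f(2) = mul(f(1), 8) = mul(64, 8) = 512
f(3) = mul(f(2), 8) = mul(512, 8) = 4096
f(4) = mul(f(3), 8) = mul(4096, 8) = 32768
f(5) = mul(f(4), 8) = mul(32768, 8) = 262144
f(6) = mul(f(5), 8) = mul(262144, 8) = 2097152
f(7) = mul(f(6), 8) = mul(2097152, 8) = 16777216
f(8) = mul(f(7), 8) = mul(16777216, 8) = 134217728


134217728


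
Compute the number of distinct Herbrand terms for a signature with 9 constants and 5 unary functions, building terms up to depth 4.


Herbrand terms by depth:
Depth 0: 9 constants
Depth 1: 45 new terms (running total: 54)
Depth 2: 225 new terms (running total: 279)
Depth 3: 1125 new terms (running total: 1404)
Depth 4: 5625 new terms (running total: 7029)
Total distinct ground terms = 7029

7029


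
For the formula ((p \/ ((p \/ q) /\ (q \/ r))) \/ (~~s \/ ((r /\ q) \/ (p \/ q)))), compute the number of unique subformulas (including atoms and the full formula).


Formula: ((p \/ ((p \/ q) /\ (q \/ r))) \/ (~~s \/ ((r /\ q) \/ (p \/ q))))
Subformulas found:
  1. q
  2. s
  3. r
  4. p
  5. ~s
  6. ~~s
  7. (q \/ r)
  8. (p \/ q)
  9. (r /\ q)
  10. ((p \/ q) /\ (q \/ r))
  11. ((r /\ q) \/ (p \/ q))
  12. (p \/ ((p \/ q) /\ (q \/ r)))
  13. (~~s \/ ((r /\ q) \/ (p \/ q)))
  14. ((p \/ ((p \/ q) /\ (q \/ r))) \/ (~~s \/ ((r /\ q) \/ (p \/ q))))
Total distinct subformulas = 14

14


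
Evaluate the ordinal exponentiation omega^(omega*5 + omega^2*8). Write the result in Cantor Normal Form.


omega^(omega*5 + omega^2*8):
In ordinal addition a term is absorbed by a following term of strictly larger exponent: 1 < 2, so omega*5 + omega^2*8 = omega^2*8.
omega raised to a CNF ordinal is a single CNF term: Result = omega^(omega^2*8)

omega^(omega^2*8)


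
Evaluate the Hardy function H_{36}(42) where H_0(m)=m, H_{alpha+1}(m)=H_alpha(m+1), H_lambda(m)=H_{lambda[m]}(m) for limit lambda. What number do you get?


H_36(42):
For finite ordinals k, H_k(n) = n + k (each successor step adds 1).
H_36(42) = 42 + 36 = 78

78


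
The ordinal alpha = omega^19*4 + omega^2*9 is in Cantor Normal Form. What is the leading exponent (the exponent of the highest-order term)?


CNF: omega^19*4 + omega^2*9
The leading term is omega^19*4, which has exponent 19.

19


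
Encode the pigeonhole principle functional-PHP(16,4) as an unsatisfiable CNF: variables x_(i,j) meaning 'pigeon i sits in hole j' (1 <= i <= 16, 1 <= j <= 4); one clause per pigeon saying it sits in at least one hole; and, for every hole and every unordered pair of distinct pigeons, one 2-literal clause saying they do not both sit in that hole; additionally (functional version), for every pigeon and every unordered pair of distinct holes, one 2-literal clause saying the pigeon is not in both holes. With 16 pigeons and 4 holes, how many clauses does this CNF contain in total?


functional-PHP(16,4): 16 pigeons, 4 holes, 16*4 = 64 variables.
- pigeon clauses: one per pigeon -> 16 clauses
- hole clauses: 4 holes * C(16,2) = 4 * 120 -> 480 clauses
- functional clauses: 16 pigeons * C(4,2) = 16 * 6 -> 96 clauses
Total clauses = 16 + 480 + 96 = 592

592


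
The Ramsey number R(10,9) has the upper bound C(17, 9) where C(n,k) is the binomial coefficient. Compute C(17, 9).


R(10,9) <= C(10+9-2, 10-1) = C(17, 9)
C(17, 9) = 17! / (9! * 8!)
= 24310

24310


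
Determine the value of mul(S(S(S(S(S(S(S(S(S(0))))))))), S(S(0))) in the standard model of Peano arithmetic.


mul(S^9(0), S^2(0)):
S^9(0) = 9
S^2(0) = 2
9 * 2 = 18

18


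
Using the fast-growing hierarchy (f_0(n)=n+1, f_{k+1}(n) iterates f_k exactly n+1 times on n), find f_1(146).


f_1(146) = f_0^147(146)
f_0 adds 1 each time, applied 147 times.
f_1(146) = 146 + 147 = 293

293


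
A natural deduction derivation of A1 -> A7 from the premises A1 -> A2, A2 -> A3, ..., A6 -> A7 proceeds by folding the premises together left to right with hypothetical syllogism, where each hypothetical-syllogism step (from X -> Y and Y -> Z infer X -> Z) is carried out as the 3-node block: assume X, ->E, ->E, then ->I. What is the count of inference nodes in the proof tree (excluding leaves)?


There are 6 premises in the chain. The first HS step combines premises 1 and 2; each further premise needs one more HS step.
So 6 premises require 6 - 1 = 5 hypothetical-syllogism steps.
Each HS step uses 3 inference nodes (->E, ->E, ->I).
5 * 3 = 15 total inference nodes.

15


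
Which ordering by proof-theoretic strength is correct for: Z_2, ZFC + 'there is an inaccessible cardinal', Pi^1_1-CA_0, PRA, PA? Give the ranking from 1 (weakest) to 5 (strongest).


Ordering by consistency strength:
1. PRA
2. PA
3. Pi^1_1-CA_0
4. Z_2
5. ZFC + 'there is an inaccessible cardinal'


Z_2=4, ZFC + 'there is an inaccessible cardinal'=5, Pi^1_1-CA_0=3, PRA=1, PA=2


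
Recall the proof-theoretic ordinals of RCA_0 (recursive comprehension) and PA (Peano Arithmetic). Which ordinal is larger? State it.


Proof-theoretic ordinal of RCA_0 (recursive comprehension): omega^omega
Proof-theoretic ordinal of PA (Peano Arithmetic): epsilon_0
Comparing: omega^omega < epsilon_0.
The larger ordinal is epsilon_0 (from PA (Peano Arithmetic)).

epsilon_0


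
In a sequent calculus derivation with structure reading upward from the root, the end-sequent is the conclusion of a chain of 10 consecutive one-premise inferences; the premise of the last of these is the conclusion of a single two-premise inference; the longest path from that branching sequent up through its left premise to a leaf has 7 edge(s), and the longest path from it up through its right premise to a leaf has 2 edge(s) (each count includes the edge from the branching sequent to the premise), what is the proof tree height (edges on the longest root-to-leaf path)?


Longest path through the left premise: 7 edges (measured from the branching sequent)
Longest path through the right premise: 2 edges
Height of the subtree rooted at the branching sequent: max(7, 2) = 7
The branching sequent sits 10 edges above the root (the chain of one-premise inferences), so height = 7 + 10 = 17

17


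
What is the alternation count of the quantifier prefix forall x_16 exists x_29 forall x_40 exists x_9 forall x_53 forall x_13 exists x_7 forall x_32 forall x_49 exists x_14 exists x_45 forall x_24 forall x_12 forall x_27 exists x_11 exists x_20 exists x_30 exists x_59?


Walk the prefix and count type changes:
  position 1: forall -> exists <-- alternation
  position 2: exists -> forall <-- alternation
  position 3: forall -> exists <-- alternation
  position 4: exists -> forall <-- alternation
  position 5: forall -> forall
  position 6: forall -> exists <-- alternation
  position 7: exists -> forall <-- alternation
  position 8: forall -> forall
  position 9: forall -> exists <-- alternation
  position 10: exists -> exists
  position 11: exists -> forall <-- alternation
  position 12: forall -> forall
  position 13: forall -> forall
  position 14: forall -> exists <-- alternation
  position 15: exists -> exists
  position 16: exists -> exists
  position 17: exists -> exists
Total alternations = 9

9


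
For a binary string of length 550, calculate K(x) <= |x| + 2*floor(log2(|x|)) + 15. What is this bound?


floor(log2(550)) = 9
2 * 9 = 18
K(x) <= 550 + 18 + 15 = 583

583


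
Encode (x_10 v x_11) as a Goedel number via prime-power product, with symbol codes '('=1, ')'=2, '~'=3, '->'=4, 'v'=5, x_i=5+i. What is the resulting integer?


Formula: (x_10 v x_11)
Symbol codes: [1, 15, 5, 16, 2]
Primes: [2, 3, 5, 7, 11]
p_1^1 = 2^1 = 2
p_2^15 = 3^15 = 14348907
p_3^5 = 5^5 = 3125
p_4^16 = 7^16 = 33232930569601
p_5^2 = 11^2 = 121
Product = 360622523998500468180918750

360622523998500468180918750


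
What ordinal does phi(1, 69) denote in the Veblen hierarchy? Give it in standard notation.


phi(1, 69):
phi(1, beta) = epsilon_beta (the beta-th epsilon number).
phi(1, 69) = epsilon_69

epsilon_69


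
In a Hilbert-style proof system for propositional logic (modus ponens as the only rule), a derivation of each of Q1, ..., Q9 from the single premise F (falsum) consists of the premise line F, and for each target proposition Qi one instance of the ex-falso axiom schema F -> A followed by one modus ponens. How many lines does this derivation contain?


Ex falso, line by line:
- 1 premise line (F)
- 9 targets, each needing 1 axiom instance (F -> Qi) + 1 MP = 2 lines: 2 * 9 = 18
Total = 1 + 18 = 19 lines.

19


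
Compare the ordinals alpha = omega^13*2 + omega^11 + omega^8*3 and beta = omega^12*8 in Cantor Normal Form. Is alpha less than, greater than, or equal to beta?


Compare term by term from highest exponent:
alpha = omega^13*2 + omega^11 + omega^8*3
beta = omega^12*8
Term 1: alpha has omega^13*2, beta has omega^12*8
Term 2: alpha has omega^11*1, beta has omega^0*0
Term 3: alpha has omega^8*3, beta has omega^0*0
Result: alpha > beta

alpha > beta


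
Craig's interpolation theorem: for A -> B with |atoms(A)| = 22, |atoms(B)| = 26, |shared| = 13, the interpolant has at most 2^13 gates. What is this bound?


Shared atoms = 13
Craig interpolant size bound = 2^13
= 8192

8192


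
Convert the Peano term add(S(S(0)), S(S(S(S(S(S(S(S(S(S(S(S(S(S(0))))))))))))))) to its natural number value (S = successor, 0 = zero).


add(S^2(0), S^14(0)):
S^2(0) = 2
S^14(0) = 14
2 + 14 = 16

16


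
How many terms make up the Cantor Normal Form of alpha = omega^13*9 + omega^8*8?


CNF: omega^13*9 + omega^8*8
Count the summands separated by '+':
  term 1: omega^13*9
  term 2: omega^8*8
Total terms = 2

2


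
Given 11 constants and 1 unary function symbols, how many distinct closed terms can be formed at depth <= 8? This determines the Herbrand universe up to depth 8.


Herbrand terms by depth:
Depth 0: 11 constants
Depth 1: 11 new terms (running total: 22)
Depth 2: 11 new terms (running total: 33)
Depth 3: 11 new terms (running total: 44)
Depth 4: 11 new terms (running total: 55)
Depth 5: 11 new terms (running total: 66)
Depth 6: 11 new terms (running total: 77)
Depth 7: 11 new terms (running total: 88)
Depth 8: 11 new terms (running total: 99)
Total distinct ground terms = 99

99


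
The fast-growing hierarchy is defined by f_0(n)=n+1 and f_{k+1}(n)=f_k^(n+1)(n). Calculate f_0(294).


f_0(294) = 294 + 1 = 295

295


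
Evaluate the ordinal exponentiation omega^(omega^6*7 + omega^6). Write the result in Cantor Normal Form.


omega^(omega^6*7 + omega^6):
Both terms of the exponent have the same exponent 6, so they merge: omega^6*7 + omega^6 = omega^6*(7+1) = omega^6*8.
omega raised to a CNF ordinal is a single CNF term: Result = omega^(omega^6*8)

omega^(omega^6*8)


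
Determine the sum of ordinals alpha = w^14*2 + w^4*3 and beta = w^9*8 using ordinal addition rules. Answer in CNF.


Ordinal addition (w^14*2 + w^4*3) + w^9*8:
alpha's leading term has exponent 14 > beta's exponent 9, so it survives.
alpha's tail term has exponent 4 < beta's exponent 9, so it is absorbed by beta.
In ordinal addition, any term followed by a strictly larger-exponent term is absorbed.
Result = w^14*2 + w^9*8

w^14*2 + w^9*8


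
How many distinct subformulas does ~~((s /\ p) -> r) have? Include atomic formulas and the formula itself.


Formula: ~~((s /\ p) -> r)
Subformulas found:
  1. s
  2. p
  3. r
  4. (s /\ p)
  5. ((s /\ p) -> r)
  6. ~((s /\ p) -> r)
  7. ~~((s /\ p) -> r)
Total distinct subformulas = 7

7


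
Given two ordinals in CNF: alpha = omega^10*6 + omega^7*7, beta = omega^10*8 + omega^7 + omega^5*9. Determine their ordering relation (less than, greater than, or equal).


Compare term by term from highest exponent:
alpha = omega^10*6 + omega^7*7
beta = omega^10*8 + omega^7 + omega^5*9
Term 1: alpha has omega^10*6, beta has omega^10*8
Term 2: alpha has omega^7*7, beta has omega^7*1
Term 3: alpha has omega^0*0, beta has omega^5*9
Result: alpha < beta

alpha < beta


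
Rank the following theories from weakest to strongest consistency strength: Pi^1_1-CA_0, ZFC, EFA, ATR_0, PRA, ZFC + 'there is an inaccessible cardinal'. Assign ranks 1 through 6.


Ordering by consistency strength:
1. EFA
2. PRA
3. ATR_0
4. Pi^1_1-CA_0
5. ZFC
6. ZFC + 'there is an inaccessible cardinal'


Pi^1_1-CA_0=4, ZFC=5, EFA=1, ATR_0=3, PRA=2, ZFC + 'there is an inaccessible cardinal'=6


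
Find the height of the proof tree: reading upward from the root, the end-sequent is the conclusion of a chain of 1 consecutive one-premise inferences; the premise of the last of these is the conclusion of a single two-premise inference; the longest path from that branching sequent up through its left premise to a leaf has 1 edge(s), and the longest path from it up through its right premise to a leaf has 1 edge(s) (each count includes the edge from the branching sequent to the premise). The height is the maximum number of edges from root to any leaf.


Longest path through the left premise: 1 edges (measured from the branching sequent)
Longest path through the right premise: 1 edges
Height of the subtree rooted at the branching sequent: max(1, 1) = 1
The branching sequent sits 1 edges above the root (the chain of one-premise inferences), so height = 1 + 1 = 2

2


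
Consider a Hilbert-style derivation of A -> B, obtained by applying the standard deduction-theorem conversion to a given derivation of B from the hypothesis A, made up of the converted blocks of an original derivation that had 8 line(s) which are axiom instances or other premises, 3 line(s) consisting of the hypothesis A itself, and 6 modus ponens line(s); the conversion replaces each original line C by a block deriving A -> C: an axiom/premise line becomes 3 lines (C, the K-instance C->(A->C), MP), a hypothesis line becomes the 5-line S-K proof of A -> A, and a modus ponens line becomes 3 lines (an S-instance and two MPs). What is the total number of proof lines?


Deduction-theorem conversion, block by block:
- 8 axiom/premise lines -> 3 lines each = 24
- 3 hypothesis lines -> 5 lines each (identity proof A->A) = 15
- 6 MP lines -> 3 lines each (S-instance, MP, MP) = 18
Total = 24 + 15 + 18 = 57 lines.

57


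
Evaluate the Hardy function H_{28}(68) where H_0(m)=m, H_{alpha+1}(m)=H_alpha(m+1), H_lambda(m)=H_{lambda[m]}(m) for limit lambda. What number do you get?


H_28(68):
For finite ordinals k, H_k(n) = n + k (each successor step adds 1).
H_28(68) = 68 + 28 = 96

96


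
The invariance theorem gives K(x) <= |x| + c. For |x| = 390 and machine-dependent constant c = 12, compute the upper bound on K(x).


K(x) <= |x| + c = 390 + 12 = 402

402


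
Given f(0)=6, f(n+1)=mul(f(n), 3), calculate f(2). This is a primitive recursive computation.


f(0) = 6
f(1) = mul(f(0), 3) = mul(6, 3) = 18
f(2) = mul(f(1), 3) = mul(18, 3) = 54


54


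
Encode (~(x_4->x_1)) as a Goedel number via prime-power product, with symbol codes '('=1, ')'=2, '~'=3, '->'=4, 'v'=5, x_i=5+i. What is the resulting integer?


Formula: (~(x_4->x_1))
Symbol codes: [1, 3, 1, 9, 4, 6, 2, 2]
Primes: [2, 3, 5, 7, 11, 13, 17, 19]
p_1^1 = 2^1 = 2
p_2^3 = 3^3 = 27
p_3^1 = 5^1 = 5
p_4^9 = 7^9 = 40353607
p_5^4 = 11^4 = 14641
p_6^6 = 13^6 = 4826809
p_7^2 = 17^2 = 289
p_8^2 = 19^2 = 361
Product = 80330787307053805053421890

80330787307053805053421890


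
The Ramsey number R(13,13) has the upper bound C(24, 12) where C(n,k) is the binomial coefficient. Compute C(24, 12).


R(13,13) <= C(13+13-2, 13-1) = C(24, 12)
C(24, 12) = 24! / (12! * 12!)
= 2704156

2704156


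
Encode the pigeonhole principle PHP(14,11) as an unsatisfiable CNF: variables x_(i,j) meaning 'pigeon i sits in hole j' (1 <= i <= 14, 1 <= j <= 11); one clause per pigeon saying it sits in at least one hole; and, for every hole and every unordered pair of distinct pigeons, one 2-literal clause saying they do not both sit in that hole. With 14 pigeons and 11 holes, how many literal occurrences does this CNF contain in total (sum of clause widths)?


PHP(14,11): 14 pigeons, 11 holes, 14*11 = 154 variables.
- pigeon clauses: one per pigeon -> 14 clauses of width 11 -> 154 literals
- hole clauses: 11 holes * C(14,2) = 11 * 91 -> 1001 clauses of width 2 -> 2002 literals
Total literal occurrences = 154 + 2002 = 2156

2156


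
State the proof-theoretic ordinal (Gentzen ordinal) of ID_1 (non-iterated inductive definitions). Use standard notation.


The proof-theoretic ordinal of ID_1 (non-iterated inductive definitions) is a standard result in ordinal analysis.
This ordinal is the supremum of order types of primitive recursive well-orderings
that the theory can prove to be well-ordered.
For ID_1 (non-iterated inductive definitions), the proof-theoretic ordinal is psi_0(epsilon_{Omega+1}).

psi_0(epsilon_{Omega+1})


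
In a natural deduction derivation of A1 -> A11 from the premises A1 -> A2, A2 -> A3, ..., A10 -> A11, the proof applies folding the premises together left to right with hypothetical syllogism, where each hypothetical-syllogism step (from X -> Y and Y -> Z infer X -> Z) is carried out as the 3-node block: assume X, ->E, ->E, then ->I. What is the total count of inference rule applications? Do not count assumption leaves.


There are 10 premises in the chain. The first HS step combines premises 1 and 2; each further premise needs one more HS step.
So 10 premises require 10 - 1 = 9 hypothetical-syllogism steps.
Each HS step uses 3 inference nodes (->E, ->E, ->I).
9 * 3 = 27 total inference nodes.

27


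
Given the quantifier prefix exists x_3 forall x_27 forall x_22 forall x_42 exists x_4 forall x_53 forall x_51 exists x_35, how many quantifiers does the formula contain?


Quantifier prefix has 8 quantifier symbols.
Quantifier depth = 8

8


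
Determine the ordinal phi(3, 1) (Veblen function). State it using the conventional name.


phi(3, 1):
phi(3, beta) = eta_beta (the beta-th eta number, fixed point of zeta).
phi(3, 1) = eta_1

eta_1


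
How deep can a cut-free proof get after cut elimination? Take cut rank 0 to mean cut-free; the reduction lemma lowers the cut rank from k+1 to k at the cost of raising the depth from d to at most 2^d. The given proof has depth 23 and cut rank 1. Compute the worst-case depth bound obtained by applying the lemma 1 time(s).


Each rank reduction sends depth d to at most 2^d; cut rank r needs r reductions.
2_0(23) = 23
2_1(23) = 2^23 = 8388608
Cut-free depth bound = 8388608

8388608


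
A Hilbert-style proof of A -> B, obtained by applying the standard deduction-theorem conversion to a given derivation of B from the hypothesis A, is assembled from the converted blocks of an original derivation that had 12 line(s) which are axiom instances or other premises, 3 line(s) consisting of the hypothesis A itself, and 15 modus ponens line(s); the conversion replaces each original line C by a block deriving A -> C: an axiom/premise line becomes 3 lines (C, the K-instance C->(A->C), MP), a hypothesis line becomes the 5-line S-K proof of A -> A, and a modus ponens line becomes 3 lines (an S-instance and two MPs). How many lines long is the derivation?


Deduction-theorem conversion, block by block:
- 12 axiom/premise lines -> 3 lines each = 36
- 3 hypothesis lines -> 5 lines each (identity proof A->A) = 15
- 15 MP lines -> 3 lines each (S-instance, MP, MP) = 45
Total = 36 + 15 + 45 = 96 lines.

96


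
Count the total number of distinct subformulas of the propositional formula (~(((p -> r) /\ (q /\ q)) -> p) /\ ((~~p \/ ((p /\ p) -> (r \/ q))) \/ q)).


Formula: (~(((p -> r) /\ (q /\ q)) -> p) /\ ((~~p \/ ((p /\ p) -> (r \/ q))) \/ q))
Subformulas found:
  1. r
  2. q
  3. p
  4. ~p
  5. ~~p
  6. (q /\ q)
  7. (p -> r)
  8. (r \/ q)
  9. (p /\ p)
  10. ((p /\ p) -> (r \/ q))
  11. ((p -> r) /\ (q /\ q))
  12. (((p -> r) /\ (q /\ q)) -> p)
  13. ~(((p -> r) /\ (q /\ q)) -> p)
  14. (~~p \/ ((p /\ p) -> (r \/ q)))
  15. ((~~p \/ ((p /\ p) -> (r \/ q))) \/ q)
  16. (~(((p -> r) /\ (q /\ q)) -> p) /\ ((~~p \/ ((p /\ p) -> (r \/ q))) \/ q))
Total distinct subformulas = 16

16


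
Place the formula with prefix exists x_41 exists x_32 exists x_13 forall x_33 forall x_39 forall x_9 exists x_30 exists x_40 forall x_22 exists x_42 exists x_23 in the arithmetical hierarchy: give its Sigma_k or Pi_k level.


Leading quantifier is exists, so the class is Sigma.
Number of quantifier blocks = alternations + 1 = 4 + 1 = 5.
Classification: Sigma_5

Sigma_5


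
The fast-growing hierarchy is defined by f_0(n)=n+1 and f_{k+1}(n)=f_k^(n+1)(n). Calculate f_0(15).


f_0(15) = 15 + 1 = 16

16


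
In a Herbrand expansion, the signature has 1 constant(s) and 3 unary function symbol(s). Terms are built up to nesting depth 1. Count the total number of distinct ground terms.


Herbrand terms by depth:
Depth 0: 1 constants
Depth 1: 3 new terms (running total: 4)
Total distinct ground terms = 4

4


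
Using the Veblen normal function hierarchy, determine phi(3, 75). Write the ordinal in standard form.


phi(3, 75):
phi(3, beta) = eta_beta (the beta-th eta number, fixed point of zeta).
phi(3, 75) = eta_75

eta_75


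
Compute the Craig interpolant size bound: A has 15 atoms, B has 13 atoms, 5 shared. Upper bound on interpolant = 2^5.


Shared atoms = 5
Craig interpolant size bound = 2^5
= 32

32


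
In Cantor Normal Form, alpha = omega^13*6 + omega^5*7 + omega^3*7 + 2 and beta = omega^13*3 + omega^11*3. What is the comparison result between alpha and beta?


Compare term by term from highest exponent:
alpha = omega^13*6 + omega^5*7 + omega^3*7 + 2
beta = omega^13*3 + omega^11*3
Term 1: alpha has omega^13*6, beta has omega^13*3
Term 2: alpha has omega^5*7, beta has omega^11*3
Term 3: alpha has omega^3*7, beta has omega^0*0
Term 4: alpha has omega^0*2, beta has omega^0*0
Result: alpha > beta

alpha > beta


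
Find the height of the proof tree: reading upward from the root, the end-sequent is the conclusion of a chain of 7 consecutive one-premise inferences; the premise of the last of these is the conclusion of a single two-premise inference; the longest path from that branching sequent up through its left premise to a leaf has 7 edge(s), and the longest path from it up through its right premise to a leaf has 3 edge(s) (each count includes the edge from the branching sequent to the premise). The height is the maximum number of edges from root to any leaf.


Longest path through the left premise: 7 edges (measured from the branching sequent)
Longest path through the right premise: 3 edges
Height of the subtree rooted at the branching sequent: max(7, 3) = 7
The branching sequent sits 7 edges above the root (the chain of one-premise inferences), so height = 7 + 7 = 14

14


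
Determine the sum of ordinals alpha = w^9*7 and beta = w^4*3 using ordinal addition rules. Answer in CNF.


Ordinal addition w^9*7 + w^4*3:
Leading exponent of alpha (9) > leading exponent of beta (4).
Since alpha's term has higher exponent than beta's leading term,
the sum is simply alpha followed by beta.
Result = w^9*7 + w^4*3

w^9*7 + w^4*3


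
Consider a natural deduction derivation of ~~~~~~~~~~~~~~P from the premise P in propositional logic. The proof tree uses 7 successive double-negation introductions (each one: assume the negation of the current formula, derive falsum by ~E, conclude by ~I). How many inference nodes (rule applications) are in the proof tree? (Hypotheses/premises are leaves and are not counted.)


Each double-negation introduction (from C infer ~~C) uses 2 inference nodes: one ~E (C and ~C give falsum) and one ~I (discharge ~C).
7 double negations = 7 * 2 = 14 inference nodes.

14


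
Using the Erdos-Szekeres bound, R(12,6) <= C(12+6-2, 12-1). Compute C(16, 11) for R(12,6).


R(12,6) <= C(12+6-2, 12-1) = C(16, 11)
C(16, 11) = 16! / (11! * 5!)
= 4368

4368


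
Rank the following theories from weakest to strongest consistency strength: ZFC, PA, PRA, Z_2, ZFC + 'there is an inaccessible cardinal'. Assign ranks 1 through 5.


Ordering by consistency strength:
1. PRA
2. PA
3. Z_2
4. ZFC
5. ZFC + 'there is an inaccessible cardinal'


ZFC=4, PA=2, PRA=1, Z_2=3, ZFC + 'there is an inaccessible cardinal'=5


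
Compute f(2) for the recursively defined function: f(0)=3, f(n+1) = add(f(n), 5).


f(0) = 3
f(1) = add(f(0), 5) = add(3, 5) = 8
f(2) = add(f(1), 5) = add(8, 5) = 13


13


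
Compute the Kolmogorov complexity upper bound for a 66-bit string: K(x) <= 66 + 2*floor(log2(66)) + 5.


floor(log2(66)) = 6
2 * 6 = 12
K(x) <= 66 + 12 + 5 = 83

83


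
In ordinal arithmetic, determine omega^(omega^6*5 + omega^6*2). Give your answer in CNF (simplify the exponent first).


omega^(omega^6*5 + omega^6*2):
Both terms of the exponent have the same exponent 6, so they merge: omega^6*5 + omega^6*2 = omega^6*(5+2) = omega^6*7.
omega raised to a CNF ordinal is a single CNF term: Result = omega^(omega^6*7)

omega^(omega^6*7)


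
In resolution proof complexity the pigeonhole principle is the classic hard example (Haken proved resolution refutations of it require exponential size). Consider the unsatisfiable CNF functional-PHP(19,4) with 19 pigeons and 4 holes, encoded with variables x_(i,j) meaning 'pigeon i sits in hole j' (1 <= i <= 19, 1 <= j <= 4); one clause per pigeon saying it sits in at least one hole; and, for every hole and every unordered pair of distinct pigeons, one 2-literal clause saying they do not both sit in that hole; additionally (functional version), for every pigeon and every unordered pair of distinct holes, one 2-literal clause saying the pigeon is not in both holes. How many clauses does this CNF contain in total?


functional-PHP(19,4): 19 pigeons, 4 holes, 19*4 = 76 variables.
- pigeon clauses: one per pigeon -> 19 clauses
- hole clauses: 4 holes * C(19,2) = 4 * 171 -> 684 clauses
- functional clauses: 19 pigeons * C(4,2) = 19 * 6 -> 114 clauses
Total clauses = 19 + 684 + 114 = 817

817


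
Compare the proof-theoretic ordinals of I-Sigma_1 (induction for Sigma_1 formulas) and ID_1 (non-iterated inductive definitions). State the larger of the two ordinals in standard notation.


Proof-theoretic ordinal of I-Sigma_1 (induction for Sigma_1 formulas): omega^omega
Proof-theoretic ordinal of ID_1 (non-iterated inductive definitions): psi_0(epsilon_{Omega+1})
Comparing: omega^omega < psi_0(epsilon_{Omega+1}).
The larger ordinal is psi_0(epsilon_{Omega+1}) (from ID_1 (non-iterated inductive definitions)).

psi_0(epsilon_{Omega+1})


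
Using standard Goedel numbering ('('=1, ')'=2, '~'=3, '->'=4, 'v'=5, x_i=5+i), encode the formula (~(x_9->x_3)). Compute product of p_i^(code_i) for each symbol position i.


Formula: (~(x_9->x_3))
Symbol codes: [1, 3, 1, 14, 4, 8, 2, 2]
Primes: [2, 3, 5, 7, 11, 13, 17, 19]
p_1^1 = 2^1 = 2
p_2^3 = 3^3 = 27
p_3^1 = 5^1 = 5
p_4^14 = 7^14 = 678223072849
p_5^4 = 11^4 = 14641
p_6^8 = 13^8 = 815730721
p_7^2 = 17^2 = 289
p_8^2 = 19^2 = 361
Product = 228170202643571407959053628183870

228170202643571407959053628183870


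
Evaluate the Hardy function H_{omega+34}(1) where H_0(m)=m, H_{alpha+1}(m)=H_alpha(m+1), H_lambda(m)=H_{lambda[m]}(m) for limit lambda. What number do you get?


H_{omega+34}(1):
Unwind the 34 successor steps: H_{omega+34}(1) = H_omega(1+34) = H_omega(35).
H_omega(m) = H_m(m) = m + m = 2m.
Result = 2 * 35 = 70

70


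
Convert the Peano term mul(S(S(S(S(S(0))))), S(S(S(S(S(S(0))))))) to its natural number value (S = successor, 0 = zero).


mul(S^5(0), S^6(0)):
S^5(0) = 5
S^6(0) = 6
5 * 6 = 30

30


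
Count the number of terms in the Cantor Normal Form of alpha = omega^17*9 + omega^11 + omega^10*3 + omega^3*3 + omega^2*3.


CNF: omega^17*9 + omega^11 + omega^10*3 + omega^3*3 + omega^2*3
Count the summands separated by '+':
  term 1: omega^17*9
  term 2: omega^11
  term 3: omega^10*3
  term 4: omega^3*3
  term 5: omega^2*3
Total terms = 5

5


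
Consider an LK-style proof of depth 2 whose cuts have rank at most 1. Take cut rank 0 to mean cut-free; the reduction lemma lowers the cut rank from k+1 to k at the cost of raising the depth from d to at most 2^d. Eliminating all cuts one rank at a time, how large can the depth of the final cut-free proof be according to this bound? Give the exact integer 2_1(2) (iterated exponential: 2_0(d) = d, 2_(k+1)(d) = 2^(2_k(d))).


Each rank reduction sends depth d to at most 2^d; cut rank r needs r reductions.
2_0(2) = 2
2_1(2) = 2^2 = 4
Cut-free depth bound = 4

4


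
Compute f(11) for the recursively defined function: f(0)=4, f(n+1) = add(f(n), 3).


f(0) = 4
f(1) = add(f(0), 3) = add(4, 3) = 7
f(2) = add(f(1), 3) = add(7, 3) = 10
f(3) = add(f(2), 3) = add(10, 3) = 13
f(4) = add(f(3), 3) = add(13, 3) = 16
f(5) = add(f(4), 3) = add(16, 3) = 19
f(6) = add(f(5), 3) = add(19, 3) = 22
f(7) = add(f(6), 3) = add(22, 3) = 25
f(8) = add(f(7), 3) = add(25, 3) = 28
f(9) = add(f(8), 3) = add(28, 3) = 31
f(10) = add(f(9), 3) = add(31, 3) = 34
f(11) = add(f(10), 3) = add(34, 3) = 37


37


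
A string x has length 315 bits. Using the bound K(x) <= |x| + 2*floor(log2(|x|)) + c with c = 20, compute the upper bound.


floor(log2(315)) = 8
2 * 8 = 16
K(x) <= 315 + 16 + 20 = 351

351


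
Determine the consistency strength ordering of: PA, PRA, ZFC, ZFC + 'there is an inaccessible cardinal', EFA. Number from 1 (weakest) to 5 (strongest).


Ordering by consistency strength:
1. EFA
2. PRA
3. PA
4. ZFC
5. ZFC + 'there is an inaccessible cardinal'


PA=3, PRA=2, ZFC=4, ZFC + 'there is an inaccessible cardinal'=5, EFA=1


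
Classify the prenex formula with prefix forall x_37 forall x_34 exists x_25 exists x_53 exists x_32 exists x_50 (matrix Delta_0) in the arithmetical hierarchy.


Leading quantifier is forall, so the class is Pi.
Number of quantifier blocks = alternations + 1 = 1 + 1 = 2.
Classification: Pi_2

Pi_2


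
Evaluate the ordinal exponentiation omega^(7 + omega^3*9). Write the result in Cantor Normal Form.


omega^(7 + omega^3*9):
In ordinal addition a term is absorbed by a following term of strictly larger exponent: 0 < 3, so 7 + omega^3*9 = omega^3*9.
omega raised to a CNF ordinal is a single CNF term: Result = omega^(omega^3*9)

omega^(omega^3*9)


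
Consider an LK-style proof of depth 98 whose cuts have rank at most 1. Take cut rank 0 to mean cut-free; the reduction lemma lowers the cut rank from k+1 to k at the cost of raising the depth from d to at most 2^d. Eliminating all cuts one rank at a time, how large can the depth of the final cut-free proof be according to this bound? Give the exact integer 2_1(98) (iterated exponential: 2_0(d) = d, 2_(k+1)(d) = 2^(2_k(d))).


Each rank reduction sends depth d to at most 2^d; cut rank r needs r reductions.
2_0(98) = 98
2_1(98) = 2^98 = 316912650057057350374175801344
Cut-free depth bound = 316912650057057350374175801344

316912650057057350374175801344


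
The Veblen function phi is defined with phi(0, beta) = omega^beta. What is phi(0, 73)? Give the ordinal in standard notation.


phi(0, 73):
phi(0, beta) = omega^beta by definition.
phi(0, 73) = omega^73

omega^73


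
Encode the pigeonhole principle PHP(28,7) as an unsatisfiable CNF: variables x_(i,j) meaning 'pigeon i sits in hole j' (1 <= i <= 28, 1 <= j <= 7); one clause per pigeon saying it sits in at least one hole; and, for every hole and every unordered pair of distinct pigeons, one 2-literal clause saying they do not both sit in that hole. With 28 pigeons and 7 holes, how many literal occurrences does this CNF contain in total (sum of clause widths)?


PHP(28,7): 28 pigeons, 7 holes, 28*7 = 196 variables.
- pigeon clauses: one per pigeon -> 28 clauses of width 7 -> 196 literals
- hole clauses: 7 holes * C(28,2) = 7 * 378 -> 2646 clauses of width 2 -> 5292 literals
Total literal occurrences = 196 + 5292 = 5488

5488


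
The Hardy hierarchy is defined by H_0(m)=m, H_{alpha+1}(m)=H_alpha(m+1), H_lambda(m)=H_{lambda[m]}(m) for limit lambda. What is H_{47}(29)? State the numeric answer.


H_47(29):
For finite ordinals k, H_k(n) = n + k (each successor step adds 1).
H_47(29) = 29 + 47 = 76

76


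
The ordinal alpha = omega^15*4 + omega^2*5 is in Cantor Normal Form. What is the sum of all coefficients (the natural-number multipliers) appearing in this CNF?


CNF: omega^15*4 + omega^2*5
Coefficients: 4 + 5 = 9

9


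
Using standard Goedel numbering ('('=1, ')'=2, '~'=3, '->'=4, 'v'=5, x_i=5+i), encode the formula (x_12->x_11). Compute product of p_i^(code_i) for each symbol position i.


Formula: (x_12->x_11)
Symbol codes: [1, 17, 4, 16, 2]
Primes: [2, 3, 5, 7, 11]
p_1^1 = 2^1 = 2
p_2^17 = 3^17 = 129140163
p_3^4 = 5^4 = 625
p_4^16 = 7^16 = 33232930569601
p_5^2 = 11^2 = 121
Product = 649120543197300842725653750

649120543197300842725653750


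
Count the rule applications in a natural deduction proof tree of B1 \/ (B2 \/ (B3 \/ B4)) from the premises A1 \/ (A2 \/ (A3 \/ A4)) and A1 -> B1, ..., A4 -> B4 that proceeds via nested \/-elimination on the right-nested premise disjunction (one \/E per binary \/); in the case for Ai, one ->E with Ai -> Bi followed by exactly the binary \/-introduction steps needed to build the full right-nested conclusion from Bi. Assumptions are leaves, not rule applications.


Constructive dilemma with 4 branches, all disjunctions right-nested:
- \/E: the premise has 3 binary \/, each eliminated once: 3 nodes.
- ->E: one per case (Ai with Ai -> Bi gives Bi): 4 nodes.
- \/I: in case i < n, Bi needs 1 step to form Bi \/ (B(i+1) \/ ...) and then i-1 steps to prepend B(i-1), ..., B1, i.e. i steps; in case i = n, B4 needs 3 prepend steps.
  \/I total = (1 + 2 + ... + 3) + 3 = 6 + 3 = 9 nodes.
Total = 3 + 4 + 9 = 16

16
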